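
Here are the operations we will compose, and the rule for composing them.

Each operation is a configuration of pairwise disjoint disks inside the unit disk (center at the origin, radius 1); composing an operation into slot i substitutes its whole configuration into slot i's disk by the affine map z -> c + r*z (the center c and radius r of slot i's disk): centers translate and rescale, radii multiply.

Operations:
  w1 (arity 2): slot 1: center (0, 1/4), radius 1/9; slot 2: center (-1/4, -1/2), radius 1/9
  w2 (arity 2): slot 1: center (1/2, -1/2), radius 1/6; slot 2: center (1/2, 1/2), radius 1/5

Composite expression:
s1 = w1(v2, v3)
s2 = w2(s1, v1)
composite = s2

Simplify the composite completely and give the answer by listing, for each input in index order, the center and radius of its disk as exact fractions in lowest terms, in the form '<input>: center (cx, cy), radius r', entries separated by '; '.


Affine substitution under w2: radii multiply and v-centers shift.
v2: after 2 affine steps, its disk has center (1/2, -11/24), radius 1/54
v3: after 2 affine steps, its disk has center (11/24, -7/12), radius 1/54
v1: after 1 affine step, its disk has center (1/2, 1/2), radius 1/5

v1: center (1/2, 1/2), radius 1/5; v2: center (1/2, -11/24), radius 1/54; v3: center (11/24, -7/12), radius 1/54


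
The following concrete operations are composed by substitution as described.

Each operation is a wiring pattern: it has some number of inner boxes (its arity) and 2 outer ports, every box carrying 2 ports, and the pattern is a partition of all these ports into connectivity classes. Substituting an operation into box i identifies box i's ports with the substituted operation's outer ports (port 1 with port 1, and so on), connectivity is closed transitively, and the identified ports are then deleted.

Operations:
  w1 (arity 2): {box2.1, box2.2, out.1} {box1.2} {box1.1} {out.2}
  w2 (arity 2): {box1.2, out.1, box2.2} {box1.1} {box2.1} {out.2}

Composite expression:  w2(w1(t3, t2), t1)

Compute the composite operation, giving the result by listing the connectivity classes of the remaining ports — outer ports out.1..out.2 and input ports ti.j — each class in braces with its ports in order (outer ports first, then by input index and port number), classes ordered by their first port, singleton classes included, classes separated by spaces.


{out.1, t1.2} {out.2} {t1.1} {t2.1, t2.2} {t3.1} {t3.2}

Two ports join when wires chain via w2-identified ports.
through w1, on inputs (t3, t2): {out.1, t2.1, t2.2} {out.2} {t3.1} {t3.2} (out.j = stage outer ports)
through w2, on inputs (t3, t2, t1): {out.1, t1.2} {out.2} {t1.1} {t2.1, t2.2} {t3.1} {t3.2} (out.j = stage outer ports)


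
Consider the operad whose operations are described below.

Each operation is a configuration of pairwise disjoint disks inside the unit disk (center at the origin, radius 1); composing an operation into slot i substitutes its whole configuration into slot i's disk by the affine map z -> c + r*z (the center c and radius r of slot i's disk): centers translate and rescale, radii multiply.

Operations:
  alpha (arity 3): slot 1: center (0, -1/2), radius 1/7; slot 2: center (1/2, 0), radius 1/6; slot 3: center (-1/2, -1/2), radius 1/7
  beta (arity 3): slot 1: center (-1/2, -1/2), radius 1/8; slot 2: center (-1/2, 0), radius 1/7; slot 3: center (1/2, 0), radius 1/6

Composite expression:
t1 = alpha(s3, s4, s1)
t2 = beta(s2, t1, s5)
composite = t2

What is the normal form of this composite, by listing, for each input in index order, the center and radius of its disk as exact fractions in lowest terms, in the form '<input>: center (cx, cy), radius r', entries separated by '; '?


s1: center (-4/7, -1/14), radius 1/49; s2: center (-1/2, -1/2), radius 1/8; s3: center (-1/2, -1/14), radius 1/49; s4: center (-3/7, 0), radius 1/42; s5: center (1/2, 0), radius 1/6

Follow each s-input down from beta: c' goes to c + r*c', radius to r*r'.
input s2: composing its 1 substitution step yields center (-1/2, -1/2), radius 1/8
input s3: composing its 2 substitution steps yields center (-1/2, -1/14), radius 1/49
input s4: composing its 2 substitution steps yields center (-3/7, 0), radius 1/42
input s1: composing its 2 substitution steps yields center (-4/7, -1/14), radius 1/49
input s5: composing its 1 substitution step yields center (1/2, 0), radius 1/6


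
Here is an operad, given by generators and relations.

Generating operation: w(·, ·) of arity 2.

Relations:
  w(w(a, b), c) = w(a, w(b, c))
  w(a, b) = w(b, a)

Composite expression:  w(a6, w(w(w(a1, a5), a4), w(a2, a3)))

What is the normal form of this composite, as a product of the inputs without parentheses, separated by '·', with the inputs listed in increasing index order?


a1 · a2 · a3 · a4 · a5 · a6

Reordering under w is free, so list the a-inputs canonically.
w(a1, a5) flattens to a1 · a5
w(w(a1, a5), a4) flattens to a1 · a5 · a4
w(a2, a3) flattens to a2 · a3
w(w(w(a1, a5), a4), w(a2, a3)) flattens to a1 · a5 · a4 · a2 · a3
w(a6, w(w(w(a1, a5), a4), w(a2, a3))) flattens to a6 · a1 · a5 · a4 · a2 · a3
reordering the factors by index: a1 · a2 · a3 · a4 · a5 · a6


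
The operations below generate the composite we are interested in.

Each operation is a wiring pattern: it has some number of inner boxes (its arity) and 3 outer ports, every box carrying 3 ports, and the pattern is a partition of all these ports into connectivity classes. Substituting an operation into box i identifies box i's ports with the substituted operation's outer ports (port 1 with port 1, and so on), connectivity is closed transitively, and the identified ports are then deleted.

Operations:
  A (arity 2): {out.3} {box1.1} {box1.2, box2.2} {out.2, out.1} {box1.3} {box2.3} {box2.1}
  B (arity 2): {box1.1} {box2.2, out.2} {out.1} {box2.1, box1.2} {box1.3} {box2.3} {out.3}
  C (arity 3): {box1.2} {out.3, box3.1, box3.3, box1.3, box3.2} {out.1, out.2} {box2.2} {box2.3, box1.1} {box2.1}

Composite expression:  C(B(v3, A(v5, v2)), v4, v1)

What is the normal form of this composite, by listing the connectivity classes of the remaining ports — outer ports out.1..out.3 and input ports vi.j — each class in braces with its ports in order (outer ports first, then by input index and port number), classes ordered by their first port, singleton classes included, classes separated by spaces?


{out.1, out.2} {out.3, v1.1, v1.2, v1.3} {v2.1} {v2.2, v5.2} {v2.3} {v3.1} {v3.2} {v3.3} {v4.1} {v4.2} {v4.3} {v5.1} {v5.3}

Treat the ports identified at C as solder joints: merge, then drop.
stage A: inputs (v5, v2), connectivity {out.1, out.2} {out.3} {v2.1} {v2.2, v5.2} {v2.3} {v5.1} {v5.3}, out.j its boundary
stage B: inputs (v3, v5, v2), connectivity {out.1} {out.2, v3.2} {out.3} {v2.1} {v2.2, v5.2} {v2.3} {v3.1} {v3.3} {v5.1} {v5.3}, out.j its boundary
stage C: inputs (v3, v5, v2, v4, v1), connectivity {out.1, out.2} {out.3, v1.1, v1.2, v1.3} {v2.1} {v2.2, v5.2} {v2.3} {v3.1} {v3.2} {v3.3} {v4.1} {v4.2} {v4.3} {v5.1} {v5.3}, out.j its boundary


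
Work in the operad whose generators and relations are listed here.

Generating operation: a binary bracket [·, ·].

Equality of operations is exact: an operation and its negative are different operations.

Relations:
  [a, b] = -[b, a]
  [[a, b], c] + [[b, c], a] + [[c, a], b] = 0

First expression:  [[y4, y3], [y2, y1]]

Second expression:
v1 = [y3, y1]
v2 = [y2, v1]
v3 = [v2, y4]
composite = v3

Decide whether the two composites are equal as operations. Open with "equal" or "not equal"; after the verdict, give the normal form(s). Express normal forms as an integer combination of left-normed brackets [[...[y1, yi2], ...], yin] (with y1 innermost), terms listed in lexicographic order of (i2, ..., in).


In normal form, the first expression is -[[[y1, y2], y3], y4] + [[[y1, y2], y4], y3]
In normal form, the second expression is [[[y1, y3], y2], y4]
Distinct normal forms: not equal.

not equal; the first gives -[[[y1, y2], y3], y4] + [[[y1, y2], y4], y3] and the second [[[y1, y3], y2], y4]


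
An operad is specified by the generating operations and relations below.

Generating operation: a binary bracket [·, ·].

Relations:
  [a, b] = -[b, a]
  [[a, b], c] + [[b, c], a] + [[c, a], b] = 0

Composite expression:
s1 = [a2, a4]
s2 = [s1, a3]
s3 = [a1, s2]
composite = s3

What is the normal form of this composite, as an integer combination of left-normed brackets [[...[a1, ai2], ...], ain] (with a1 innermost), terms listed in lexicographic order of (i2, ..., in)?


[[[a1, a2], a4], a3] - [[[a1, a3], a2], a4] + [[[a1, a3], a4], a2] - [[[a1, a4], a2], a3]

Skip Jacobi rewriting: expand, keep a1-initial words, read off terms.
Composite bracket: [a1, [[a2, a4], a3]]
Full expansion: 8 signed words from ab - ba (2^3 = 8).
Coefficients come from the a1-initial words:
  from a1a2a4a3, sign +1: term +[[[a1, a2], a4], a3]
  from a1a3a2a4, sign -1: term -[[[a1, a3], a2], a4]
  from a1a3a4a2, sign +1: term +[[[a1, a3], a4], a2]
  from a1a4a2a3, sign -1: term -[[[a1, a4], a2], a3]


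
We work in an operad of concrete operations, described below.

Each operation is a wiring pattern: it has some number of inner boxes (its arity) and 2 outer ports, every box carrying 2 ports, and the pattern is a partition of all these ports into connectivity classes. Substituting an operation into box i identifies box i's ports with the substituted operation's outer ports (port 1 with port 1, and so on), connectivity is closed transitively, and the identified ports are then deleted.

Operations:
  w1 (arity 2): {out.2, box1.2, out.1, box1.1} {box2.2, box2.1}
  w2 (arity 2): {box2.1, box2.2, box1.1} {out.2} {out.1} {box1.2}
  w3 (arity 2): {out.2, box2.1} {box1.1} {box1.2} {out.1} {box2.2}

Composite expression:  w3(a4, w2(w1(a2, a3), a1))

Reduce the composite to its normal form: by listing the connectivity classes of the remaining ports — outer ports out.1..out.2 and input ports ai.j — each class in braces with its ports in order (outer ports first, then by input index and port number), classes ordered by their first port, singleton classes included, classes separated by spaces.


{out.1} {out.2} {a1.1, a1.2, a2.1, a2.2} {a3.1, a3.2} {a4.1} {a4.2}

Two ports join when wires chain via w3-identified ports.
composing w1 on (a2, a3), with out.j its own outer ports: {out.1, out.2, a2.1, a2.2} {a3.1, a3.2}
composing w2 on (a2, a3, a1), with out.j its own outer ports: {out.1} {out.2} {a1.1, a1.2, a2.1, a2.2} {a3.1, a3.2}
composing w3 on (a4, a2, a3, a1), with out.j its own outer ports: {out.1} {out.2} {a1.1, a1.2, a2.1, a2.2} {a3.1, a3.2} {a4.1} {a4.2}


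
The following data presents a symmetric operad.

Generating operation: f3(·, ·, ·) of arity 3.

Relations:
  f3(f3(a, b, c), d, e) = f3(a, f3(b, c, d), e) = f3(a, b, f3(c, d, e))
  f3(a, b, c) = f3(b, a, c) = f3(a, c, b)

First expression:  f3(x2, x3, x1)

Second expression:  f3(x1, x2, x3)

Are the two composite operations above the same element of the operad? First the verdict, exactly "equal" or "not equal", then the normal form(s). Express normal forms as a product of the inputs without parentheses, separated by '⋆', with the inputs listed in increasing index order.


equal: each reduces to x1 ⋆ x2 ⋆ x3

The first expression, normalized: x1 ⋆ x2 ⋆ x3
The second expression, normalized: x1 ⋆ x2 ⋆ x3
One common form — equal.


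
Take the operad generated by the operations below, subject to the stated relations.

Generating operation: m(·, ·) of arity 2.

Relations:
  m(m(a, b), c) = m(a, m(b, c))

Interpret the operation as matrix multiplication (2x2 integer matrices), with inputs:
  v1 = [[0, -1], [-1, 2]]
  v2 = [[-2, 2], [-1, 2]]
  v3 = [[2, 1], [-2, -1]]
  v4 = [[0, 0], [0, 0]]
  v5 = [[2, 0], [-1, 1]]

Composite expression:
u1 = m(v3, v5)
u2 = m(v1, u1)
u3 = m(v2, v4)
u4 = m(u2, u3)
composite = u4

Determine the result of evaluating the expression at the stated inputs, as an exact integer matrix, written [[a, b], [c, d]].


[[0, 0], [0, 0]]

m(v3, v5) = [[3, 1], [-3, -1]]
m(v1, m(v3, v5)) = [[3, 1], [-9, -3]]
m(v2, v4) = [[0, 0], [0, 0]]
m(m(v1, m(v3, v5)), m(v2, v4)) = [[0, 0], [0, 0]]


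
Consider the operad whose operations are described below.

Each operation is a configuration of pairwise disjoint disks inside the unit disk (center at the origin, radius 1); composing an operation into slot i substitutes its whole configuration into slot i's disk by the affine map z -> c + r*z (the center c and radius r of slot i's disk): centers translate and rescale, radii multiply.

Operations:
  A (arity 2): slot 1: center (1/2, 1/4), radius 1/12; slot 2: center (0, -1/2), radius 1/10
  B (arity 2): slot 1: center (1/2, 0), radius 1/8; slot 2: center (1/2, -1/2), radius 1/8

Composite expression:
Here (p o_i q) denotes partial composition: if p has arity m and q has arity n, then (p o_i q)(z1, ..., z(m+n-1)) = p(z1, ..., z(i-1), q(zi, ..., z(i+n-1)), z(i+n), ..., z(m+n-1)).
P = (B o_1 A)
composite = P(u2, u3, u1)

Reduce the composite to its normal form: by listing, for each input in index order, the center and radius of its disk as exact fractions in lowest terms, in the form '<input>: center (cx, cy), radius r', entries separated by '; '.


u1: center (1/2, -1/2), radius 1/8; u2: center (9/16, 1/32), radius 1/96; u3: center (1/2, -1/16), radius 1/80


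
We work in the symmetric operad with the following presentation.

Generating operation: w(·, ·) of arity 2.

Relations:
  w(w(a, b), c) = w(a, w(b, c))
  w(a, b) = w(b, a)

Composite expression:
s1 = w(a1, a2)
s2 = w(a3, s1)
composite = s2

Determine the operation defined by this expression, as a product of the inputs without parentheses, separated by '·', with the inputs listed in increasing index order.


Reordering under w is free, so list the a-inputs canonically.
w(a1, a2) unparenthesizes to a1 · a2
w(a3, w(a1, a2)) unparenthesizes to a3 · a1 · a2
reordering the factors by index: a1 · a2 · a3

a1 · a2 · a3


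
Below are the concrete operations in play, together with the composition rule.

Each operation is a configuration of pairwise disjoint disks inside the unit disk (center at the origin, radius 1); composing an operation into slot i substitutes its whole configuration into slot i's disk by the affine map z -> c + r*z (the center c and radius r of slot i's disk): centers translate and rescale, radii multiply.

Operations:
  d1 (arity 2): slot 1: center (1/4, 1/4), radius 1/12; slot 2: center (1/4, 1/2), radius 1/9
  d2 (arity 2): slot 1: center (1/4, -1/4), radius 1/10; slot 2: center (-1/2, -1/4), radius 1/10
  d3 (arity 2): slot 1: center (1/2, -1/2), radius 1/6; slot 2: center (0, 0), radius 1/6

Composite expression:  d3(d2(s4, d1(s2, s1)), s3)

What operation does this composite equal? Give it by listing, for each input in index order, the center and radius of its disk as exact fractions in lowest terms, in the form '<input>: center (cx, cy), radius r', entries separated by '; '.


Below d3, radii multiply path by path; the s-disk centers shift.
input s4: composing its 2 substitution steps yields center (13/24, -13/24), radius 1/60
input s2: composing its 3 substitution steps yields center (101/240, -43/80), radius 1/720
input s1: composing its 3 substitution steps yields center (101/240, -8/15), radius 1/540
input s3: composing its 1 substitution step yields center (0, 0), radius 1/6

s1: center (101/240, -8/15), radius 1/540; s2: center (101/240, -43/80), radius 1/720; s3: center (0, 0), radius 1/6; s4: center (13/24, -13/24), radius 1/60


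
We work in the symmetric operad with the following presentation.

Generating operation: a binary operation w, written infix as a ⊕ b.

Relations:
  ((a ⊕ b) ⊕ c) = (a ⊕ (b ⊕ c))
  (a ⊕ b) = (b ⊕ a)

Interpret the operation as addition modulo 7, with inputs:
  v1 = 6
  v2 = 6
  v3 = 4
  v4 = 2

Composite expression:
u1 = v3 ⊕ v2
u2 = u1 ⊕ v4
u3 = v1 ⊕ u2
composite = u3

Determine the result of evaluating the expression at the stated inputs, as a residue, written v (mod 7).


(v3 ⊕ v2) = 3
((v3 ⊕ v2) ⊕ v4) = 5
(v1 ⊕ ((v3 ⊕ v2) ⊕ v4)) = 4

4 (mod 7)


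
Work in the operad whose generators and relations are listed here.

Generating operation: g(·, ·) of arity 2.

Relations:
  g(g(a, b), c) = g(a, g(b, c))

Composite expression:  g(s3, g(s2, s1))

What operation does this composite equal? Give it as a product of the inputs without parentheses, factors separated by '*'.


s3 * s2 * s1

The g-tree's shape is irrelevant; the s-reading-order decides.
g(s2, s1) collapses to s2 * s1
g(s3, g(s2, s1)) collapses to s3 * s2 * s1


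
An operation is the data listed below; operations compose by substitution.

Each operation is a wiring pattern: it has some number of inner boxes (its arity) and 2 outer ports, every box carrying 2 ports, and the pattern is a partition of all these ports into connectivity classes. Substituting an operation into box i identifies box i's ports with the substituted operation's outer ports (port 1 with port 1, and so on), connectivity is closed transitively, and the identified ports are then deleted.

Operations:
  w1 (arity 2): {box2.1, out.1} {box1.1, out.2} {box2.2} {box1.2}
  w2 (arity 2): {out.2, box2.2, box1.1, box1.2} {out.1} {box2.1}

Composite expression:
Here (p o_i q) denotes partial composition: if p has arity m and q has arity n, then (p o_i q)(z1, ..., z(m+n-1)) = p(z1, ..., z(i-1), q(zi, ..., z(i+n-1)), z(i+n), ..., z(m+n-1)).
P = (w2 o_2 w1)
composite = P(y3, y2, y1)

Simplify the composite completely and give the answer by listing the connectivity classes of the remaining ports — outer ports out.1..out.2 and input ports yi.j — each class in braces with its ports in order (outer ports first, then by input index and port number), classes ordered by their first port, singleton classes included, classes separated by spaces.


Substituting into w2 glues patterns; closure does the rest.
stage w1: inputs (y2, y1), connectivity {out.1, y1.1} {out.2, y2.1} {y1.2} {y2.2}, out.j its boundary
stage w2: inputs (y3, y2, y1), connectivity {out.1} {out.2, y2.1, y3.1, y3.2} {y1.1} {y1.2} {y2.2}, out.j its boundary

{out.1} {out.2, y2.1, y3.1, y3.2} {y1.1} {y1.2} {y2.2}


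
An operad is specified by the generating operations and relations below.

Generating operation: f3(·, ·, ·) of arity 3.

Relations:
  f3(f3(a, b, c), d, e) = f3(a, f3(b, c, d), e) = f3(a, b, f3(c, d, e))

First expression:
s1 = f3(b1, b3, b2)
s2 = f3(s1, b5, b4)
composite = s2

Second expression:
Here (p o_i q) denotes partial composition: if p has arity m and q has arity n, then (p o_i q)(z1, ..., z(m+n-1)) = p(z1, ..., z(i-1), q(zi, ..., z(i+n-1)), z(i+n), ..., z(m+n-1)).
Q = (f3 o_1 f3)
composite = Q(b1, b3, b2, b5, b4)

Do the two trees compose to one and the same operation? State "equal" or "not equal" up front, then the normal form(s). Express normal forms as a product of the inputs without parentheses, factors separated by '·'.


equal: each reduces to b1 · b3 · b2 · b5 · b4

In normal form, the first expression is b1 · b3 · b2 · b5 · b4
In normal form, the second expression is b1 · b3 · b2 · b5 · b4
The normal forms match — equal.


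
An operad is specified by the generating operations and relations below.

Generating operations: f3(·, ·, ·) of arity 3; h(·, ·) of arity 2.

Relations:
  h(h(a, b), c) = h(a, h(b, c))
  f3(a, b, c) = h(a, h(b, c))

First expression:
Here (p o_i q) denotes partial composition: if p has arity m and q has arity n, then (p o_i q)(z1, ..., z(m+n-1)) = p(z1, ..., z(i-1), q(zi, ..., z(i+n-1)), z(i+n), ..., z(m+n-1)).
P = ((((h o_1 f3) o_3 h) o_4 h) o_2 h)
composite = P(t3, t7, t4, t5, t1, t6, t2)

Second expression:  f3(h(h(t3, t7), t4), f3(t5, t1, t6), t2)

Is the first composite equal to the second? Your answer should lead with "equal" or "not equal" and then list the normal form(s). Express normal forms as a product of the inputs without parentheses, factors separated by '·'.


equal: each reduces to t3 · t7 · t4 · t5 · t1 · t6 · t2

Reducing the first expression gives t3 · t7 · t4 · t5 · t1 · t6 · t2
Reducing the second expression gives t3 · t7 · t4 · t5 · t1 · t6 · t2
The forms coincide; equal.


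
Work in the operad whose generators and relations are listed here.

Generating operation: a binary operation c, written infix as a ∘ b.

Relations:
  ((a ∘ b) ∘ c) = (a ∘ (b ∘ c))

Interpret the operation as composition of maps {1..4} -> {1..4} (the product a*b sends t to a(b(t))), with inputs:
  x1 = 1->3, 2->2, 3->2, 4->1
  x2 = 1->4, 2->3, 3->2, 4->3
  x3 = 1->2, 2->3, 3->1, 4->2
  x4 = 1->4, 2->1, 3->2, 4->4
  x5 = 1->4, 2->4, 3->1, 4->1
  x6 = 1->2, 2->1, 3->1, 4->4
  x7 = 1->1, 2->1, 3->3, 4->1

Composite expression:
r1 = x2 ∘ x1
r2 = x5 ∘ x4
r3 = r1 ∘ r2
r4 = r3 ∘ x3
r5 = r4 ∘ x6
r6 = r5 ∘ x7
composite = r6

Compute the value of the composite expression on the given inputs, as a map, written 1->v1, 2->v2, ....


(x2 ∘ x1) = 1->2, 2->3, 3->3, 4->4
(x5 ∘ x4) = 1->1, 2->4, 3->4, 4->1
((x2 ∘ x1) ∘ (x5 ∘ x4)) = 1->2, 2->4, 3->4, 4->2
(((x2 ∘ x1) ∘ (x5 ∘ x4)) ∘ x3) = 1->4, 2->4, 3->2, 4->4
((((x2 ∘ x1) ∘ (x5 ∘ x4)) ∘ x3) ∘ x6) = 1->4, 2->4, 3->4, 4->4
(((((x2 ∘ x1) ∘ (x5 ∘ x4)) ∘ x3) ∘ x6) ∘ x7) = 1->4, 2->4, 3->4, 4->4

1->4, 2->4, 3->4, 4->4


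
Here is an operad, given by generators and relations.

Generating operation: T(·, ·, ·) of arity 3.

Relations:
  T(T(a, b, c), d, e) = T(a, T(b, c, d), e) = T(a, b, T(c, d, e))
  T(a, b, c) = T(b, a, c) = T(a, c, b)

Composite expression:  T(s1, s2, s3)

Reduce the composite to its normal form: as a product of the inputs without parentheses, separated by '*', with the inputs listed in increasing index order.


s1 * s2 * s3

Reordering under T is free, so list the s-inputs canonically.
T(s1, s2, s3) collapses to s1 * s2 * s3
rearranged into index order: s1 * s2 * s3


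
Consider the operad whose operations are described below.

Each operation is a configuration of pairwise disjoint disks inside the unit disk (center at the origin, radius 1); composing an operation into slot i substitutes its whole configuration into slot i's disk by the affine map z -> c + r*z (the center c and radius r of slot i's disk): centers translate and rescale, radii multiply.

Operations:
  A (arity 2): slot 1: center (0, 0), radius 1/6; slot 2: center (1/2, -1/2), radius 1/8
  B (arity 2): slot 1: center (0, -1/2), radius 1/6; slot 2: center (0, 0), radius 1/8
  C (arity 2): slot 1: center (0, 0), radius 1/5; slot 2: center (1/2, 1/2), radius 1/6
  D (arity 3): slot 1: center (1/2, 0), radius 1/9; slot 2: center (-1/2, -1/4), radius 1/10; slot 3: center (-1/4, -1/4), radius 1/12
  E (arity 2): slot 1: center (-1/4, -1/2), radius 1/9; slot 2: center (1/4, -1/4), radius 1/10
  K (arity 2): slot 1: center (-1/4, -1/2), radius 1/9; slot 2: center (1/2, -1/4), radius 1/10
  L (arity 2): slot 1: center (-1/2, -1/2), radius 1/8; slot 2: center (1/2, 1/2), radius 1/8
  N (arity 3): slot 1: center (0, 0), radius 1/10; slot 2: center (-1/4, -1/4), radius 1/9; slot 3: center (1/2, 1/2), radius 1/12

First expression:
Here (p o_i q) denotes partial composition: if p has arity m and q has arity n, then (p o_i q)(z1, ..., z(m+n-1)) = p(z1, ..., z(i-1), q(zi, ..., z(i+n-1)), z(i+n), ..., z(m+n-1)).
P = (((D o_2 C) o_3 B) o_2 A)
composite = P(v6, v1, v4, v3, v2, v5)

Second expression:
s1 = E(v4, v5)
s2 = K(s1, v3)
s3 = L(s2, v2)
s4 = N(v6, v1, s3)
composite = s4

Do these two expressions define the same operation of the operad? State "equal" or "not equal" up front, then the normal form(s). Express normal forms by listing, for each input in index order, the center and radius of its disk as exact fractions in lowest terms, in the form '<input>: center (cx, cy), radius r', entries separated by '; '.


The first expression, normalized: v1: center (-1/2, -1/4), radius 1/300; v2: center (-9/20, -1/5), radius 1/480; v3: center (-9/20, -5/24), radius 1/360; v4: center (-49/100, -13/50), radius 1/400; v5: center (-1/4, -1/4), radius 1/12; v6: center (1/2, 0), radius 1/9
The second expression, normalized: v1: center (-1/4, -1/4), radius 1/9; v2: center (13/24, 13/24), radius 1/96; v3: center (89/192, 175/384), radius 1/960; v4: center (787/1728, 391/864), radius 1/7776; v5: center (197/432, 1565/3456), radius 1/8640; v6: center (0, 0), radius 1/10
The forms do not match — not equal.

not equal; first: v1: center (-1/2, -1/4), radius 1/300; v2: center (-9/20, -1/5), radius 1/480; v3: center (-9/20, -5/24), radius 1/360; v4: center (-49/100, -13/50), radius 1/400; v5: center (-1/4, -1/4), radius 1/12; v6: center (1/2, 0), radius 1/9; second: v1: center (-1/4, -1/4), radius 1/9; v2: center (13/24, 13/24), radius 1/96; v3: center (89/192, 175/384), radius 1/960; v4: center (787/1728, 391/864), radius 1/7776; v5: center (197/432, 1565/3456), radius 1/8640; v6: center (0, 0), radius 1/10


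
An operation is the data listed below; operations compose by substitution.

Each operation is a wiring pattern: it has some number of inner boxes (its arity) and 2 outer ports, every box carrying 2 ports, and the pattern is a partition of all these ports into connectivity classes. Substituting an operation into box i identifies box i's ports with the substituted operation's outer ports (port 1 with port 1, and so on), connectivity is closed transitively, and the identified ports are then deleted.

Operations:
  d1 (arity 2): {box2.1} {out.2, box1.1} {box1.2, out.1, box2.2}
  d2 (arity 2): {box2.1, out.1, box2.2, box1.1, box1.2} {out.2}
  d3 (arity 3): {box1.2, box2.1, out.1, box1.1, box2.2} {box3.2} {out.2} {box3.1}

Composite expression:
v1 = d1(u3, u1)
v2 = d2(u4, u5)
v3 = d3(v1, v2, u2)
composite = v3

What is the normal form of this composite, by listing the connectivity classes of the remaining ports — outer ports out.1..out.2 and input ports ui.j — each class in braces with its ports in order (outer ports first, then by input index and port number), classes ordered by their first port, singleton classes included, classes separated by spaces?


{out.1, u1.2, u3.1, u3.2, u4.1, u4.2, u5.1, u5.2} {out.2} {u1.1} {u2.1} {u2.2}


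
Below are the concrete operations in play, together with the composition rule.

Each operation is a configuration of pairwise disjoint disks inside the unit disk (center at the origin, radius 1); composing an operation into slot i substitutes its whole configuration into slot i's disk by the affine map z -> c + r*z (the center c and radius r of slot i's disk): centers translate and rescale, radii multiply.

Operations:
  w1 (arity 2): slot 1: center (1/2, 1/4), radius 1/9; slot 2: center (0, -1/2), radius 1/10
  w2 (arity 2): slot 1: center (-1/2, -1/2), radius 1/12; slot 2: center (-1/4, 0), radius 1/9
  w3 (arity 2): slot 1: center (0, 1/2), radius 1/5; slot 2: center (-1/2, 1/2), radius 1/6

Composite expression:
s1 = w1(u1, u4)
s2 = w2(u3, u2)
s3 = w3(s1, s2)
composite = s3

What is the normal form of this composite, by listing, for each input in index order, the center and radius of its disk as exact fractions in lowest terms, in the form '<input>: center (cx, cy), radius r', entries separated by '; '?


u1: center (1/10, 11/20), radius 1/45; u2: center (-13/24, 1/2), radius 1/54; u3: center (-7/12, 5/12), radius 1/72; u4: center (0, 2/5), radius 1/50


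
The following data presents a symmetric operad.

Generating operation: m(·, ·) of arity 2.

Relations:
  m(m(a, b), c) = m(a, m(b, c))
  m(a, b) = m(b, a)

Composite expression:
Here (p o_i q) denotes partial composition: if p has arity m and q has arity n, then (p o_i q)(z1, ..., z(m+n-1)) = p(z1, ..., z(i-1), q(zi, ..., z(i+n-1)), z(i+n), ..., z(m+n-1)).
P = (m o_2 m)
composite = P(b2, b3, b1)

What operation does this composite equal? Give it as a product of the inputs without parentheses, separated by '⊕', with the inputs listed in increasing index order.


b1 ⊕ b2 ⊕ b3


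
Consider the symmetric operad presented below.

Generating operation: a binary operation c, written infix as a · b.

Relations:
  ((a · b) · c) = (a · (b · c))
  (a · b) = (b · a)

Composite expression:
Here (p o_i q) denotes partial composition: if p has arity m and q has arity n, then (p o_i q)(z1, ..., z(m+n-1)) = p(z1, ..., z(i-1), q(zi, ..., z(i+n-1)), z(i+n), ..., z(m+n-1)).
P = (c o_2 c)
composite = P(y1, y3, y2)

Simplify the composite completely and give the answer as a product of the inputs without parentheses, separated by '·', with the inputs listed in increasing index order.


Reordering under c is free, so list the y-inputs canonically.
(y3 · y2) reduces to y3 · y2
(y1 · (y3 · y2)) reduces to y1 · y3 · y2
the factors in increasing index order: y1 · y2 · y3

y1 · y2 · y3


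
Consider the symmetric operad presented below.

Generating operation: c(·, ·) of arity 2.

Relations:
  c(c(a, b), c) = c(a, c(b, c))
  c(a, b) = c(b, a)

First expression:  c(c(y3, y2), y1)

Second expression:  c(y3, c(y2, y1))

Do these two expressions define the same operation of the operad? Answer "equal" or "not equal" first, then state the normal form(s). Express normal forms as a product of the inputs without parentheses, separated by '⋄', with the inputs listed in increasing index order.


equal; the common form is y1 ⋄ y2 ⋄ y3

Reducing the first expression gives y1 ⋄ y2 ⋄ y3
Reducing the second expression gives y1 ⋄ y2 ⋄ y3
The forms coincide; equal.


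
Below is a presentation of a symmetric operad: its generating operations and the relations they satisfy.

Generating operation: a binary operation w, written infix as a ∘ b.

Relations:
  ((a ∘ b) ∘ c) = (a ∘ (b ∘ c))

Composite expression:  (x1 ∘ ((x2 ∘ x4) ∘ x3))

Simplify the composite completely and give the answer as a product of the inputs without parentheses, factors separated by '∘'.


x1 ∘ x2 ∘ x4 ∘ x3

Under associativity of w, the answer is the x's in reading order.
(x2 ∘ x4) reduces to x2 ∘ x4
((x2 ∘ x4) ∘ x3) reduces to x2 ∘ x4 ∘ x3
(x1 ∘ ((x2 ∘ x4) ∘ x3)) reduces to x1 ∘ x2 ∘ x4 ∘ x3


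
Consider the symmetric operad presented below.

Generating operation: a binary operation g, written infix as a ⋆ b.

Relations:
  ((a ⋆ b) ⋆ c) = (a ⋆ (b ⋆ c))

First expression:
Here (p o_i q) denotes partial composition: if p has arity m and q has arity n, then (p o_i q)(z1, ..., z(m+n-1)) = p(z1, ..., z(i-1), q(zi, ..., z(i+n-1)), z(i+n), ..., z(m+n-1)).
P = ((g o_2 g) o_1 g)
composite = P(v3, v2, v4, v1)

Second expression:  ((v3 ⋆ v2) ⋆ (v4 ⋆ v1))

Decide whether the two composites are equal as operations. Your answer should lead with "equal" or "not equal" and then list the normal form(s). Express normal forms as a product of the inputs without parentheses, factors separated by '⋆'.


equal — both sides give v3 ⋆ v2 ⋆ v4 ⋆ v1

The first expression reduces to v3 ⋆ v2 ⋆ v4 ⋆ v1
The second expression reduces to v3 ⋆ v2 ⋆ v4 ⋆ v1
Both agree, so they are equal.


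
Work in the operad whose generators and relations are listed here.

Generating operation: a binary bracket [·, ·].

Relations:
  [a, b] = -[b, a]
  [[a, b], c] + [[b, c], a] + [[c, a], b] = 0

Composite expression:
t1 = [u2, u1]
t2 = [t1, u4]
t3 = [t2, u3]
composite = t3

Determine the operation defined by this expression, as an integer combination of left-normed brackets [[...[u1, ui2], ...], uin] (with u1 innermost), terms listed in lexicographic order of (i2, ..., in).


-[[[u1, u2], u4], u3]


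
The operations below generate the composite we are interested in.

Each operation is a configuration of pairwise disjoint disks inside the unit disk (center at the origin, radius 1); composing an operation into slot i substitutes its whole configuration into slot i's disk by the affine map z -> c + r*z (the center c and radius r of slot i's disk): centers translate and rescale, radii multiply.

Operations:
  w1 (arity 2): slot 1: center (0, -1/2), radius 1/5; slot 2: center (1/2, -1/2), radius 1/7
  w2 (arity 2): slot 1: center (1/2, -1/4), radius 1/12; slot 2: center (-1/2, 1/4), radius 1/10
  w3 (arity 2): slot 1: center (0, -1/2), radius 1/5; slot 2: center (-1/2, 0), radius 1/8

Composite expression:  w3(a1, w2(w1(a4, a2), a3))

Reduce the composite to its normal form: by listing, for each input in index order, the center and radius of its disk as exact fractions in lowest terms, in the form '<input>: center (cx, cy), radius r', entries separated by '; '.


a1: center (0, -1/2), radius 1/5; a2: center (-83/192, -7/192), radius 1/672; a3: center (-9/16, 1/32), radius 1/80; a4: center (-7/16, -7/192), radius 1/480

Below w3, radii multiply path by path; the a-disk centers shift.
a1 passes through 1 substitution, ending at center (0, -1/2), radius 1/5
a4 passes through 3 substitutions, ending at center (-7/16, -7/192), radius 1/480
a2 passes through 3 substitutions, ending at center (-83/192, -7/192), radius 1/672
a3 passes through 2 substitutions, ending at center (-9/16, 1/32), radius 1/80


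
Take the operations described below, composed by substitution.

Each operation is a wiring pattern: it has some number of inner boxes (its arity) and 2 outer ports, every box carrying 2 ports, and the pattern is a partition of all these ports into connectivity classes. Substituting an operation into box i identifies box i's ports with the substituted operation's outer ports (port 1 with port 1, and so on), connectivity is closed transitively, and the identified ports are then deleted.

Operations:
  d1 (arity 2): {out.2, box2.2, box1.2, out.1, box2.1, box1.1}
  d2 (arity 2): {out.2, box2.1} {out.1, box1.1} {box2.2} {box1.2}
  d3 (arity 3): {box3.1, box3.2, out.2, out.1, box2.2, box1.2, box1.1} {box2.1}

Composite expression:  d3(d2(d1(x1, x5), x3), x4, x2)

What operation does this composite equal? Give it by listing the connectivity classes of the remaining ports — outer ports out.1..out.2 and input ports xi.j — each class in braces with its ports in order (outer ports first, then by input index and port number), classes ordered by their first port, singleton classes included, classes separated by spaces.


Substituting into d3 glues patterns; closure does the rest.
through d1, on inputs (x1, x5): {out.1, out.2, x1.1, x1.2, x5.1, x5.2} (out.j = stage outer ports)
through d2, on inputs (x1, x5, x3): {out.1, x1.1, x1.2, x5.1, x5.2} {out.2, x3.1} {x3.2} (out.j = stage outer ports)
through d3, on inputs (x1, x5, x3, x4, x2): {out.1, out.2, x1.1, x1.2, x2.1, x2.2, x3.1, x4.2, x5.1, x5.2} {x3.2} {x4.1} (out.j = stage outer ports)

{out.1, out.2, x1.1, x1.2, x2.1, x2.2, x3.1, x4.2, x5.1, x5.2} {x3.2} {x4.1}


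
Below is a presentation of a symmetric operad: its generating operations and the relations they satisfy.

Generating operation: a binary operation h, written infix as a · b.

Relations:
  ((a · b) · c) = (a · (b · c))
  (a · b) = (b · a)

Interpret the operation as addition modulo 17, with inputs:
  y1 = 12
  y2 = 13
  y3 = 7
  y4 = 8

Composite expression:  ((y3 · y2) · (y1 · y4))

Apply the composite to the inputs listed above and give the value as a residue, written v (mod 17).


6 (mod 17)

(y3 · y2) = 3
(y1 · y4) = 3
((y3 · y2) · (y1 · y4)) = 6


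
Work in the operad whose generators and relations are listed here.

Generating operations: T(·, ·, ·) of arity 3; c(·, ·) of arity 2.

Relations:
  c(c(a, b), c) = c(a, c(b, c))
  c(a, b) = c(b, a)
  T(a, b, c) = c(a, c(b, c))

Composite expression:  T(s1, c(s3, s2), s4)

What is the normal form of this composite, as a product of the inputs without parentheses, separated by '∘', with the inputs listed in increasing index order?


s1 ∘ s2 ∘ s3 ∘ s4


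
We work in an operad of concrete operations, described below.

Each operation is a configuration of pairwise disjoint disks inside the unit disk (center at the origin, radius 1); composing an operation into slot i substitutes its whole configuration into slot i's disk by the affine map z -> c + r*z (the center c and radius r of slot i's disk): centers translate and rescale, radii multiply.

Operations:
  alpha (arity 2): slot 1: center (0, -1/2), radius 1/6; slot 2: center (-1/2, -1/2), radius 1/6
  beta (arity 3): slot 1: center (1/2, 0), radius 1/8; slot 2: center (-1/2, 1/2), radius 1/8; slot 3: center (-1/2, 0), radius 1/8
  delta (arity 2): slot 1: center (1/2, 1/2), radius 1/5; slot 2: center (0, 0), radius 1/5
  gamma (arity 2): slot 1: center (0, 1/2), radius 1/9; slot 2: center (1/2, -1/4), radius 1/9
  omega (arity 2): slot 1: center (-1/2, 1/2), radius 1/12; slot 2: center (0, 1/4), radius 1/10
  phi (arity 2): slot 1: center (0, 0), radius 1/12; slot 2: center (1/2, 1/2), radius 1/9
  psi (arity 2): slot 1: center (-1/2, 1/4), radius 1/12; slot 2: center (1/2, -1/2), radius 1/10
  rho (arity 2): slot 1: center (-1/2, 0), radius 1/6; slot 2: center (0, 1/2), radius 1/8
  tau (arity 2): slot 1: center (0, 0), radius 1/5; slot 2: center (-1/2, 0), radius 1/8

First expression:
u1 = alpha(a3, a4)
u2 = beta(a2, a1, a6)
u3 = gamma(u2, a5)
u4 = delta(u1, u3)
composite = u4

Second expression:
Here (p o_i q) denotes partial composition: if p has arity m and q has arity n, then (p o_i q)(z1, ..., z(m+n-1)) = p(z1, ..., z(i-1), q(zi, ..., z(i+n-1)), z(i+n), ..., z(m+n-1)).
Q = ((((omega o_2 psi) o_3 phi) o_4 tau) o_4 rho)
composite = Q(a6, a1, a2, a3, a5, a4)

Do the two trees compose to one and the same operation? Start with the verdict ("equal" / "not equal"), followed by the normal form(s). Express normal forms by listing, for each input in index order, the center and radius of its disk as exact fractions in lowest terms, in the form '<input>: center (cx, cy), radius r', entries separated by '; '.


not equal; first: a1: center (-1/90, 1/9), radius 1/360; a2: center (1/90, 1/10), radius 1/360; a3: center (1/2, 2/5), radius 1/30; a4: center (2/5, 2/5), radius 1/30; a5: center (1/10, -1/20), radius 1/45; a6: center (-1/90, 1/10), radius 1/360; second: a1: center (-1/20, 11/40), radius 1/120; a2: center (1/20, 1/5), radius 1/1200; a3: center (247/4500, 41/200), radius 1/27000; a4: center (49/900, 41/200), radius 1/7200; a5: center (11/200, 923/4500), radius 1/36000; a6: center (-1/2, 1/2), radius 1/12


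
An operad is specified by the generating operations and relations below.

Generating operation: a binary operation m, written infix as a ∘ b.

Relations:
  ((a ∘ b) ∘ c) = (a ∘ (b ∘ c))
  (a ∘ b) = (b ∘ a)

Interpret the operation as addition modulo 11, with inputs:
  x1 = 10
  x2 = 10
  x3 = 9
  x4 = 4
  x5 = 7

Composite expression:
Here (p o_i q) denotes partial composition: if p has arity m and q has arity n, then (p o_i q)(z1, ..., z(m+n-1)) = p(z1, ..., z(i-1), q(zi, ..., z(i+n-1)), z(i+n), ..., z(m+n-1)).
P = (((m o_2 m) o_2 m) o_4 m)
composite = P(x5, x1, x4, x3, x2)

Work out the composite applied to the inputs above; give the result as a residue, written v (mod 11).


(x1 ∘ x4) = 3
(x3 ∘ x2) = 8
((x1 ∘ x4) ∘ (x3 ∘ x2)) = 0
(x5 ∘ ((x1 ∘ x4) ∘ (x3 ∘ x2))) = 7

7 (mod 11)


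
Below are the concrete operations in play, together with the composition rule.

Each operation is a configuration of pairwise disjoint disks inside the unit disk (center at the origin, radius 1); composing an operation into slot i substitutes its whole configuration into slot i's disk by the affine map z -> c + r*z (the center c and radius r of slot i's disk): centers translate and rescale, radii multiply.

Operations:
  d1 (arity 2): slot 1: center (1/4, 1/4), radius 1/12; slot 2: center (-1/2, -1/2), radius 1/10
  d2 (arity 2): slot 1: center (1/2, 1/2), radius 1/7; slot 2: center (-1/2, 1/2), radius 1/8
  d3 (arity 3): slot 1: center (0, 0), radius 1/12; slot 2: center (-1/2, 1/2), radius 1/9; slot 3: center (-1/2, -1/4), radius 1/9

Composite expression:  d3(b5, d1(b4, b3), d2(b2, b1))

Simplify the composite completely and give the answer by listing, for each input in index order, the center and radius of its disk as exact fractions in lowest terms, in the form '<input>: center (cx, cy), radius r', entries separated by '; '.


Follow each b-input down from d3: c' goes to c + r*c', radius to r*r'.
b5 passes through 1 substitution, ending at center (0, 0), radius 1/12
b4 passes through 2 substitutions, ending at center (-17/36, 19/36), radius 1/108
b3 passes through 2 substitutions, ending at center (-5/9, 4/9), radius 1/90
b2 passes through 2 substitutions, ending at center (-4/9, -7/36), radius 1/63
b1 passes through 2 substitutions, ending at center (-5/9, -7/36), radius 1/72

b1: center (-5/9, -7/36), radius 1/72; b2: center (-4/9, -7/36), radius 1/63; b3: center (-5/9, 4/9), radius 1/90; b4: center (-17/36, 19/36), radius 1/108; b5: center (0, 0), radius 1/12
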